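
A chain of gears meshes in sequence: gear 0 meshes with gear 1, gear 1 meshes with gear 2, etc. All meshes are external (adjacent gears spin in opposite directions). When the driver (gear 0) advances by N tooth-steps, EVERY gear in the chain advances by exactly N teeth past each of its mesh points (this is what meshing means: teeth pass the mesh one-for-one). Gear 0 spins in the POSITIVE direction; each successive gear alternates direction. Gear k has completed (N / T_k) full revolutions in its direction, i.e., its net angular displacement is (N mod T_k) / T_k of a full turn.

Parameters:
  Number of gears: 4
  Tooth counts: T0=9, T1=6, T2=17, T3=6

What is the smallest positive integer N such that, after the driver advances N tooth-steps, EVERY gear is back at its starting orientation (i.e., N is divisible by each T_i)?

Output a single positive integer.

Answer: 306

Derivation:
Gear k returns to start when N is a multiple of T_k.
All gears at start simultaneously when N is a common multiple of [9, 6, 17, 6]; the smallest such N is lcm(9, 6, 17, 6).
Start: lcm = T0 = 9
Fold in T1=6: gcd(9, 6) = 3; lcm(9, 6) = 9 * 6 / 3 = 54 / 3 = 18
Fold in T2=17: gcd(18, 17) = 1; lcm(18, 17) = 18 * 17 / 1 = 306 / 1 = 306
Fold in T3=6: gcd(306, 6) = 6; lcm(306, 6) = 306 * 6 / 6 = 1836 / 6 = 306
Full cycle length = 306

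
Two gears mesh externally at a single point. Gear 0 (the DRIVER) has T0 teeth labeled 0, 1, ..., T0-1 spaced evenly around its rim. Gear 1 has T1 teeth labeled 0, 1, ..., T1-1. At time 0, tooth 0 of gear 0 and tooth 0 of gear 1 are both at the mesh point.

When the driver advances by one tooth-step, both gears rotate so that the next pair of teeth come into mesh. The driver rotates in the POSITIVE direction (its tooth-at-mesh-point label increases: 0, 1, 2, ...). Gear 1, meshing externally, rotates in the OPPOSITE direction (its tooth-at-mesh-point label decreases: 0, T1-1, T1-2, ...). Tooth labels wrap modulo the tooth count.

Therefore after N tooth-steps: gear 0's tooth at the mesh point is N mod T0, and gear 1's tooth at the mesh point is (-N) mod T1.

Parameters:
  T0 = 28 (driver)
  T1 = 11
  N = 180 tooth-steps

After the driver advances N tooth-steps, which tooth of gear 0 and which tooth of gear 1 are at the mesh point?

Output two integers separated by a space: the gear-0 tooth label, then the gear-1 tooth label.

Gear 0 (driver, T0=28): tooth at mesh = N mod T0
  180 = 6 * 28 + 12, so 180 mod 28 = 12
  gear 0 tooth = 12
Gear 1 (driven, T1=11): tooth at mesh = (-N) mod T1
  180 = 16 * 11 + 4, so 180 mod 11 = 4
  (-180) mod 11 = (-4) mod 11 = 11 - 4 = 7
Mesh after 180 steps: gear-0 tooth 12 meets gear-1 tooth 7

Answer: 12 7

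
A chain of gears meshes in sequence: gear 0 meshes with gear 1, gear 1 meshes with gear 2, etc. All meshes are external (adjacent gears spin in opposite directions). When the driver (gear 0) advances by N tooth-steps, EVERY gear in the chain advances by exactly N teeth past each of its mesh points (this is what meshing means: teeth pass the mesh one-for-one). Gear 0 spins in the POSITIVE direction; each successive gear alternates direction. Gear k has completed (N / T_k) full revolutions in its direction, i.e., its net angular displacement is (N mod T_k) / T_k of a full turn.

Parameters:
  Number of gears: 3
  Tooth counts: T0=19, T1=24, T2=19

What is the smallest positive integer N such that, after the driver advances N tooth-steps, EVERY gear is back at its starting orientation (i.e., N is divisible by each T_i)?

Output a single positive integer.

Answer: 456

Derivation:
Gear k returns to start when N is a multiple of T_k.
All gears at start simultaneously when N is a common multiple of [19, 24, 19]; the smallest such N is lcm(19, 24, 19).
Start: lcm = T0 = 19
Fold in T1=24: gcd(19, 24) = 1; lcm(19, 24) = 19 * 24 / 1 = 456 / 1 = 456
Fold in T2=19: gcd(456, 19) = 19; lcm(456, 19) = 456 * 19 / 19 = 8664 / 19 = 456
Full cycle length = 456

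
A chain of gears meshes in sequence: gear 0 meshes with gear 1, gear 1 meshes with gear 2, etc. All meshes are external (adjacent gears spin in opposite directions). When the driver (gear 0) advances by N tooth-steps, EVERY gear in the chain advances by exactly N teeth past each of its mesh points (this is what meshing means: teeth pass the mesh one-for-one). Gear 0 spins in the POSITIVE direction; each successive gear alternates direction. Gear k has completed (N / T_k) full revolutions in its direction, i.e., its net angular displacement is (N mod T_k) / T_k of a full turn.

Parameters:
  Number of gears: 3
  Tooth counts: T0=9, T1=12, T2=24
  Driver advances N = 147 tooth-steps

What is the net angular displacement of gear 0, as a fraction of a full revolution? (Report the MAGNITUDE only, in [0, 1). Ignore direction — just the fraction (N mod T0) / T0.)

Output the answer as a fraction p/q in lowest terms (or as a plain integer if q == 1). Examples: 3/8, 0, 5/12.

Answer: 1/3

Derivation:
Chain of 3 gears, tooth counts: [9, 12, 24]
  gear 0: T0=9, direction=positive, advance = 147 mod 9 = 3 teeth = 3/9 turn
  gear 1: T1=12, direction=negative, advance = 147 mod 12 = 3 teeth = 3/12 turn
  gear 2: T2=24, direction=positive, advance = 147 mod 24 = 3 teeth = 3/24 turn
Gear 0: 147 mod 9 = 3
Fraction = 3 / 9 = 1/3 (gcd(3,9)=3) = 1/3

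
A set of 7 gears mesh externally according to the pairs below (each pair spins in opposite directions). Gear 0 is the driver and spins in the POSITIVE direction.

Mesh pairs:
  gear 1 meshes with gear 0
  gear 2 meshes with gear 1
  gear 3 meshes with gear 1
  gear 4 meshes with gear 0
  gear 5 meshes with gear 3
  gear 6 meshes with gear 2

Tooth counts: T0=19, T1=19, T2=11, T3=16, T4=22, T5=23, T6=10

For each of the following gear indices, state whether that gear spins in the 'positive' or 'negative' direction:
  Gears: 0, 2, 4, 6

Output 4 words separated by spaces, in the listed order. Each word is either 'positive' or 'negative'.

Answer: positive positive negative negative

Derivation:
Gear 0 (driver): positive (depth 0)
  gear 1: meshes with gear 0 -> depth 1 -> negative (opposite of gear 0)
  gear 2: meshes with gear 1 -> depth 2 -> positive (opposite of gear 1)
  gear 3: meshes with gear 1 -> depth 2 -> positive (opposite of gear 1)
  gear 4: meshes with gear 0 -> depth 1 -> negative (opposite of gear 0)
  gear 5: meshes with gear 3 -> depth 3 -> negative (opposite of gear 3)
  gear 6: meshes with gear 2 -> depth 3 -> negative (opposite of gear 2)
Queried indices 0, 2, 4, 6 -> positive, positive, negative, negative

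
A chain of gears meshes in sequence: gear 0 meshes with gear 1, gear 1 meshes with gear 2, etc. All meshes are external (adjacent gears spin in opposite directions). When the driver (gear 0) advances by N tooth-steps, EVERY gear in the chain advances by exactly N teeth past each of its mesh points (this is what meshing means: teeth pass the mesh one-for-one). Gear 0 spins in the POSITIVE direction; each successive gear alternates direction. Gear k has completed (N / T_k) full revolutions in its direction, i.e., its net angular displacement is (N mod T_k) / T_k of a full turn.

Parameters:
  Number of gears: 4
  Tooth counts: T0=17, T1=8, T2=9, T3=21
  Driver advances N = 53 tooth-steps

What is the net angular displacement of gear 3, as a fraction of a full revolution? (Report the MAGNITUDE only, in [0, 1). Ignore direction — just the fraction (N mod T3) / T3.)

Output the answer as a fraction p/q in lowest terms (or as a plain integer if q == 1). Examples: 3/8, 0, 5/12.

Chain of 4 gears, tooth counts: [17, 8, 9, 21]
  gear 0: T0=17, direction=positive, advance = 53 mod 17 = 2 teeth = 2/17 turn
  gear 1: T1=8, direction=negative, advance = 53 mod 8 = 5 teeth = 5/8 turn
  gear 2: T2=9, direction=positive, advance = 53 mod 9 = 8 teeth = 8/9 turn
  gear 3: T3=21, direction=negative, advance = 53 mod 21 = 11 teeth = 11/21 turn
Gear 3: 53 mod 21 = 11
Fraction = 11 / 21 = 11/21 (gcd(11,21)=1) = 11/21

Answer: 11/21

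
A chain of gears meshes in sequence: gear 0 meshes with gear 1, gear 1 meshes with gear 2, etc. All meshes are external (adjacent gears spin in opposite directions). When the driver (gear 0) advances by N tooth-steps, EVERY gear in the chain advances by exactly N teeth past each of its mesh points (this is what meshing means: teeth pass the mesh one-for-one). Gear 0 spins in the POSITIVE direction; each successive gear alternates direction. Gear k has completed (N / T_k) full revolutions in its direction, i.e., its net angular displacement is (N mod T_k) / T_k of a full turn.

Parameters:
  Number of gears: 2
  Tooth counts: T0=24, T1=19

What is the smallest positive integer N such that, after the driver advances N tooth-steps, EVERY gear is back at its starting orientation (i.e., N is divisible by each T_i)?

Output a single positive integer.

Answer: 456

Derivation:
Gear k returns to start when N is a multiple of T_k.
All gears at start simultaneously when N is a common multiple of [24, 19]; the smallest such N is lcm(24, 19).
Start: lcm = T0 = 24
Fold in T1=19: gcd(24, 19) = 1; lcm(24, 19) = 24 * 19 / 1 = 456 / 1 = 456
Full cycle length = 456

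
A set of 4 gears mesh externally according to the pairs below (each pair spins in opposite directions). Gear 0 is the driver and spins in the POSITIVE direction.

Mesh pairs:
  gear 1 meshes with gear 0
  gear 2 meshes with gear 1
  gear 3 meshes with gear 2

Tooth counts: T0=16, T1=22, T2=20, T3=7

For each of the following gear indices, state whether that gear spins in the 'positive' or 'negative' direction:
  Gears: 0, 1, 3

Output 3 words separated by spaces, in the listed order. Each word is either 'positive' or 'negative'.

Gear 0 (driver): positive (depth 0)
  gear 1: meshes with gear 0 -> depth 1 -> negative (opposite of gear 0)
  gear 2: meshes with gear 1 -> depth 2 -> positive (opposite of gear 1)
  gear 3: meshes with gear 2 -> depth 3 -> negative (opposite of gear 2)
Queried indices 0, 1, 3 -> positive, negative, negative

Answer: positive negative negative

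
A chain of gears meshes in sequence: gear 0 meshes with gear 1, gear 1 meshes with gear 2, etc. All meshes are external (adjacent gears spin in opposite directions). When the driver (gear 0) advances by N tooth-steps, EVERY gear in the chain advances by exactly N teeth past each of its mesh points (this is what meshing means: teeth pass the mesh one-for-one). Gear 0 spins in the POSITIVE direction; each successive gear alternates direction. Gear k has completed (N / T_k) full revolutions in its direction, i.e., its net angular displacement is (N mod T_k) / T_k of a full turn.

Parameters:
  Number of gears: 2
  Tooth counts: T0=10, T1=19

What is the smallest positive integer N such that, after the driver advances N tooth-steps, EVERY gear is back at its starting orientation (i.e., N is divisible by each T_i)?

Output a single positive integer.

Answer: 190

Derivation:
Gear k returns to start when N is a multiple of T_k.
All gears at start simultaneously when N is a common multiple of [10, 19]; the smallest such N is lcm(10, 19).
Start: lcm = T0 = 10
Fold in T1=19: gcd(10, 19) = 1; lcm(10, 19) = 10 * 19 / 1 = 190 / 1 = 190
Full cycle length = 190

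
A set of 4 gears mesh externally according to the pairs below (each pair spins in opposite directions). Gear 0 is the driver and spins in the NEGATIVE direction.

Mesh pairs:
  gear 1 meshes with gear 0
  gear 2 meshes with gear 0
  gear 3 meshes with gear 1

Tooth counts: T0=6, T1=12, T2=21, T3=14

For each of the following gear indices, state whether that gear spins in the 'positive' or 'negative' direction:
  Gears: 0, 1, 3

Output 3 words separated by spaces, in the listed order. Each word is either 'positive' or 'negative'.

Answer: negative positive negative

Derivation:
Gear 0 (driver): negative (depth 0)
  gear 1: meshes with gear 0 -> depth 1 -> positive (opposite of gear 0)
  gear 2: meshes with gear 0 -> depth 1 -> positive (opposite of gear 0)
  gear 3: meshes with gear 1 -> depth 2 -> negative (opposite of gear 1)
Queried indices 0, 1, 3 -> negative, positive, negative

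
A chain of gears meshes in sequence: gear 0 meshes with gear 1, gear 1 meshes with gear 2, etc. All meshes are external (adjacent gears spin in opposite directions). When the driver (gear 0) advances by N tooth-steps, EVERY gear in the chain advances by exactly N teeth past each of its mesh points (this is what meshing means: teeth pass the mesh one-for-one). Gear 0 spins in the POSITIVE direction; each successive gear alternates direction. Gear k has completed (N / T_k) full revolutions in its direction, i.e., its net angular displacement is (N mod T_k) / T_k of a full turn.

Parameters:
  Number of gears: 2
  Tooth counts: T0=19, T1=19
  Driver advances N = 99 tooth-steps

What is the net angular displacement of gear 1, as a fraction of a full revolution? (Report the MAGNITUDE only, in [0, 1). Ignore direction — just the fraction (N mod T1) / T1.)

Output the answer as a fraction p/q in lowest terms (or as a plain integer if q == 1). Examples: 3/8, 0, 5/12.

Chain of 2 gears, tooth counts: [19, 19]
  gear 0: T0=19, direction=positive, advance = 99 mod 19 = 4 teeth = 4/19 turn
  gear 1: T1=19, direction=negative, advance = 99 mod 19 = 4 teeth = 4/19 turn
Gear 1: 99 mod 19 = 4
Fraction = 4 / 19 = 4/19 (gcd(4,19)=1) = 4/19

Answer: 4/19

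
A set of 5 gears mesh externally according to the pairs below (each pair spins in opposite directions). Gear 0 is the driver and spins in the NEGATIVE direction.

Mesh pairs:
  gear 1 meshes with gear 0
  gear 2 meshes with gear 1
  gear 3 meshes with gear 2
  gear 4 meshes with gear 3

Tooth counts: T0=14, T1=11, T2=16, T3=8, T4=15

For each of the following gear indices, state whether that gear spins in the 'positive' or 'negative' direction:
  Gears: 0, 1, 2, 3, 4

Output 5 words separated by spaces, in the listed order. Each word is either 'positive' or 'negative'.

Gear 0 (driver): negative (depth 0)
  gear 1: meshes with gear 0 -> depth 1 -> positive (opposite of gear 0)
  gear 2: meshes with gear 1 -> depth 2 -> negative (opposite of gear 1)
  gear 3: meshes with gear 2 -> depth 3 -> positive (opposite of gear 2)
  gear 4: meshes with gear 3 -> depth 4 -> negative (opposite of gear 3)
Queried indices 0, 1, 2, 3, 4 -> negative, positive, negative, positive, negative

Answer: negative positive negative positive negative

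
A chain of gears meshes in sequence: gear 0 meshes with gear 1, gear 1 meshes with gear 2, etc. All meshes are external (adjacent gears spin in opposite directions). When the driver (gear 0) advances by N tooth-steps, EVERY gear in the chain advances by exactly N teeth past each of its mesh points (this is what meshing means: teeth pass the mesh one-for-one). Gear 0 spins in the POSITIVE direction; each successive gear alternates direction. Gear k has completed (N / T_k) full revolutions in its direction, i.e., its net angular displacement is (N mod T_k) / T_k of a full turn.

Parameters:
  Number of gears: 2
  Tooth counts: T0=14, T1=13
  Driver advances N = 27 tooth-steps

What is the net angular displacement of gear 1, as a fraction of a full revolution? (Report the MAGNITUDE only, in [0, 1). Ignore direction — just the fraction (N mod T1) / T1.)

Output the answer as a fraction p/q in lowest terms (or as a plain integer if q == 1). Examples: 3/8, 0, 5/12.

Answer: 1/13

Derivation:
Chain of 2 gears, tooth counts: [14, 13]
  gear 0: T0=14, direction=positive, advance = 27 mod 14 = 13 teeth = 13/14 turn
  gear 1: T1=13, direction=negative, advance = 27 mod 13 = 1 teeth = 1/13 turn
Gear 1: 27 mod 13 = 1
Fraction = 1 / 13 = 1/13 (gcd(1,13)=1) = 1/13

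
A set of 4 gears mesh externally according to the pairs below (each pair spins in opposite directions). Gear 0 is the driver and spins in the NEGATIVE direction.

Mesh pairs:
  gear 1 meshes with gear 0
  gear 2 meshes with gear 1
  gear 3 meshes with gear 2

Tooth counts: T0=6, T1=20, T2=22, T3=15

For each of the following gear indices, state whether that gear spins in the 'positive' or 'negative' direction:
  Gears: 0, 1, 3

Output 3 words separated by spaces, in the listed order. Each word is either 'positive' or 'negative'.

Gear 0 (driver): negative (depth 0)
  gear 1: meshes with gear 0 -> depth 1 -> positive (opposite of gear 0)
  gear 2: meshes with gear 1 -> depth 2 -> negative (opposite of gear 1)
  gear 3: meshes with gear 2 -> depth 3 -> positive (opposite of gear 2)
Queried indices 0, 1, 3 -> negative, positive, positive

Answer: negative positive positive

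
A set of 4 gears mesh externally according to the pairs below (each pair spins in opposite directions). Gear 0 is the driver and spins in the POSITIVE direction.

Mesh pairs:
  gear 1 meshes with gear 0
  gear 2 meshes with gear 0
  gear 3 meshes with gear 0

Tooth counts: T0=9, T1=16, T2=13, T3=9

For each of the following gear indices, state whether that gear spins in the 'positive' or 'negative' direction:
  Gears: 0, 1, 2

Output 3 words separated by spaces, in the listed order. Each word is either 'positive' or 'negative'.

Answer: positive negative negative

Derivation:
Gear 0 (driver): positive (depth 0)
  gear 1: meshes with gear 0 -> depth 1 -> negative (opposite of gear 0)
  gear 2: meshes with gear 0 -> depth 1 -> negative (opposite of gear 0)
  gear 3: meshes with gear 0 -> depth 1 -> negative (opposite of gear 0)
Queried indices 0, 1, 2 -> positive, negative, negative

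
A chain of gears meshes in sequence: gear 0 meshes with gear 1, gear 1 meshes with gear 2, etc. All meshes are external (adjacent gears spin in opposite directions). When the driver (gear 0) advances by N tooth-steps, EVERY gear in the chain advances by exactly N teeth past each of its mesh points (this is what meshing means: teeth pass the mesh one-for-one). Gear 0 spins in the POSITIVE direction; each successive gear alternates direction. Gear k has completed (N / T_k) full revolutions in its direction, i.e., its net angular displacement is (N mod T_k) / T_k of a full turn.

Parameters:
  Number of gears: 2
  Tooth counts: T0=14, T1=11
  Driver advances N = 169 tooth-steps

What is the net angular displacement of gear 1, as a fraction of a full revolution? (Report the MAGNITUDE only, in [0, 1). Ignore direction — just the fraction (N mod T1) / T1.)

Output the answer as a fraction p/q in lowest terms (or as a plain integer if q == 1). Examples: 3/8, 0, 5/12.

Answer: 4/11

Derivation:
Chain of 2 gears, tooth counts: [14, 11]
  gear 0: T0=14, direction=positive, advance = 169 mod 14 = 1 teeth = 1/14 turn
  gear 1: T1=11, direction=negative, advance = 169 mod 11 = 4 teeth = 4/11 turn
Gear 1: 169 mod 11 = 4
Fraction = 4 / 11 = 4/11 (gcd(4,11)=1) = 4/11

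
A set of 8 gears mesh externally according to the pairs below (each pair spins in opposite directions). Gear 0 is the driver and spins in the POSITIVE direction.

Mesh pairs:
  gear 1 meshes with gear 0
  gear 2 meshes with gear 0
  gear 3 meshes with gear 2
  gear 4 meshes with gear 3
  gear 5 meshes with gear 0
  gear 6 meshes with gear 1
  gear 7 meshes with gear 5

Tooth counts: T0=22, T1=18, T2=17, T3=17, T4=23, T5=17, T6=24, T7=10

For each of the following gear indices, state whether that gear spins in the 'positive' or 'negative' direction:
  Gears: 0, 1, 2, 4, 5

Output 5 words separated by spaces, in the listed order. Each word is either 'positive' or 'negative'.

Answer: positive negative negative negative negative

Derivation:
Gear 0 (driver): positive (depth 0)
  gear 1: meshes with gear 0 -> depth 1 -> negative (opposite of gear 0)
  gear 2: meshes with gear 0 -> depth 1 -> negative (opposite of gear 0)
  gear 3: meshes with gear 2 -> depth 2 -> positive (opposite of gear 2)
  gear 4: meshes with gear 3 -> depth 3 -> negative (opposite of gear 3)
  gear 5: meshes with gear 0 -> depth 1 -> negative (opposite of gear 0)
  gear 6: meshes with gear 1 -> depth 2 -> positive (opposite of gear 1)
  gear 7: meshes with gear 5 -> depth 2 -> positive (opposite of gear 5)
Queried indices 0, 1, 2, 4, 5 -> positive, negative, negative, negative, negative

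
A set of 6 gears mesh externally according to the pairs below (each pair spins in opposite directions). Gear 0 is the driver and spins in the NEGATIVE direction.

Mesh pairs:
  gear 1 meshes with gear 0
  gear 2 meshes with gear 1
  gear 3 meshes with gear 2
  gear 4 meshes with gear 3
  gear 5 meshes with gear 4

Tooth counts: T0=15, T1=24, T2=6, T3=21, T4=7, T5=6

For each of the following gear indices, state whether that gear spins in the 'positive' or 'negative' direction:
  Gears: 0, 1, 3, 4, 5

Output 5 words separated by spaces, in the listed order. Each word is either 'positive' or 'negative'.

Gear 0 (driver): negative (depth 0)
  gear 1: meshes with gear 0 -> depth 1 -> positive (opposite of gear 0)
  gear 2: meshes with gear 1 -> depth 2 -> negative (opposite of gear 1)
  gear 3: meshes with gear 2 -> depth 3 -> positive (opposite of gear 2)
  gear 4: meshes with gear 3 -> depth 4 -> negative (opposite of gear 3)
  gear 5: meshes with gear 4 -> depth 5 -> positive (opposite of gear 4)
Queried indices 0, 1, 3, 4, 5 -> negative, positive, positive, negative, positive

Answer: negative positive positive negative positive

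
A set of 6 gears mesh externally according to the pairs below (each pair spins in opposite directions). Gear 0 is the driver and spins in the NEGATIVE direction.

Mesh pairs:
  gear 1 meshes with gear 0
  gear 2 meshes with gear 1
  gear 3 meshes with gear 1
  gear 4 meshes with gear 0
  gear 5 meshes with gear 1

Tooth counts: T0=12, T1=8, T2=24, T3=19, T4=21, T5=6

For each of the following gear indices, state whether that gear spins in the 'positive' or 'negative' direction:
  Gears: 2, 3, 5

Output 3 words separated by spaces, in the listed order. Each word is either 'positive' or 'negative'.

Gear 0 (driver): negative (depth 0)
  gear 1: meshes with gear 0 -> depth 1 -> positive (opposite of gear 0)
  gear 2: meshes with gear 1 -> depth 2 -> negative (opposite of gear 1)
  gear 3: meshes with gear 1 -> depth 2 -> negative (opposite of gear 1)
  gear 4: meshes with gear 0 -> depth 1 -> positive (opposite of gear 0)
  gear 5: meshes with gear 1 -> depth 2 -> negative (opposite of gear 1)
Queried indices 2, 3, 5 -> negative, negative, negative

Answer: negative negative negative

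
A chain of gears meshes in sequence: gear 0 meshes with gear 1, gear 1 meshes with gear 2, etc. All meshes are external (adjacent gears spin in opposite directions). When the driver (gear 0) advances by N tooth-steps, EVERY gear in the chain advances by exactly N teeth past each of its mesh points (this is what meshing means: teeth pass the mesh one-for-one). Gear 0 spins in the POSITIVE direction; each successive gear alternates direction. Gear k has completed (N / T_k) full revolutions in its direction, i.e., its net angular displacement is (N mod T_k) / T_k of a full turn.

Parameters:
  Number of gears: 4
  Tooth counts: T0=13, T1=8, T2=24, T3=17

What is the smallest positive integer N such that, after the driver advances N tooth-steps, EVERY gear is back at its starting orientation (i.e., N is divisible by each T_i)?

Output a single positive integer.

Answer: 5304

Derivation:
Gear k returns to start when N is a multiple of T_k.
All gears at start simultaneously when N is a common multiple of [13, 8, 24, 17]; the smallest such N is lcm(13, 8, 24, 17).
Start: lcm = T0 = 13
Fold in T1=8: gcd(13, 8) = 1; lcm(13, 8) = 13 * 8 / 1 = 104 / 1 = 104
Fold in T2=24: gcd(104, 24) = 8; lcm(104, 24) = 104 * 24 / 8 = 2496 / 8 = 312
Fold in T3=17: gcd(312, 17) = 1; lcm(312, 17) = 312 * 17 / 1 = 5304 / 1 = 5304
Full cycle length = 5304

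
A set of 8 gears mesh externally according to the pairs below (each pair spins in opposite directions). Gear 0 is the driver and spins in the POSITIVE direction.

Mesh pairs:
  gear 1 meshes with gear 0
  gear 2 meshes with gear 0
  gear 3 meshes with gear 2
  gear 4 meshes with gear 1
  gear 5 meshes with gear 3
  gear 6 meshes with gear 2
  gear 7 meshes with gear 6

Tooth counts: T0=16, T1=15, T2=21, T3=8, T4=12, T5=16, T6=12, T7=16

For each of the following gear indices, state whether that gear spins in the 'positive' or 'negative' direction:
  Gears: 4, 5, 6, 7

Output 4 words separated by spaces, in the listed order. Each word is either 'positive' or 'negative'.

Answer: positive negative positive negative

Derivation:
Gear 0 (driver): positive (depth 0)
  gear 1: meshes with gear 0 -> depth 1 -> negative (opposite of gear 0)
  gear 2: meshes with gear 0 -> depth 1 -> negative (opposite of gear 0)
  gear 3: meshes with gear 2 -> depth 2 -> positive (opposite of gear 2)
  gear 4: meshes with gear 1 -> depth 2 -> positive (opposite of gear 1)
  gear 5: meshes with gear 3 -> depth 3 -> negative (opposite of gear 3)
  gear 6: meshes with gear 2 -> depth 2 -> positive (opposite of gear 2)
  gear 7: meshes with gear 6 -> depth 3 -> negative (opposite of gear 6)
Queried indices 4, 5, 6, 7 -> positive, negative, positive, negative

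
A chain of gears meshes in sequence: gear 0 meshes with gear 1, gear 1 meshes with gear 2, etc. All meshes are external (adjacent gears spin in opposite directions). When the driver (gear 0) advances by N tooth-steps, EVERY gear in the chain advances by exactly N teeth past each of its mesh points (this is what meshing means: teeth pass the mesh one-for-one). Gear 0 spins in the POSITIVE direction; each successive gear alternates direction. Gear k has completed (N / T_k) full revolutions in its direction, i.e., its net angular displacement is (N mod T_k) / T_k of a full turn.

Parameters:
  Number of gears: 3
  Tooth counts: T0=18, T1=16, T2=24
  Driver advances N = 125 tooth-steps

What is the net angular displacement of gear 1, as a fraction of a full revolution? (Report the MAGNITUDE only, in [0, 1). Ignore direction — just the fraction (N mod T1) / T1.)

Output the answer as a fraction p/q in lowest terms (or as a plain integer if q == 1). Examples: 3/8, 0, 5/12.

Answer: 13/16

Derivation:
Chain of 3 gears, tooth counts: [18, 16, 24]
  gear 0: T0=18, direction=positive, advance = 125 mod 18 = 17 teeth = 17/18 turn
  gear 1: T1=16, direction=negative, advance = 125 mod 16 = 13 teeth = 13/16 turn
  gear 2: T2=24, direction=positive, advance = 125 mod 24 = 5 teeth = 5/24 turn
Gear 1: 125 mod 16 = 13
Fraction = 13 / 16 = 13/16 (gcd(13,16)=1) = 13/16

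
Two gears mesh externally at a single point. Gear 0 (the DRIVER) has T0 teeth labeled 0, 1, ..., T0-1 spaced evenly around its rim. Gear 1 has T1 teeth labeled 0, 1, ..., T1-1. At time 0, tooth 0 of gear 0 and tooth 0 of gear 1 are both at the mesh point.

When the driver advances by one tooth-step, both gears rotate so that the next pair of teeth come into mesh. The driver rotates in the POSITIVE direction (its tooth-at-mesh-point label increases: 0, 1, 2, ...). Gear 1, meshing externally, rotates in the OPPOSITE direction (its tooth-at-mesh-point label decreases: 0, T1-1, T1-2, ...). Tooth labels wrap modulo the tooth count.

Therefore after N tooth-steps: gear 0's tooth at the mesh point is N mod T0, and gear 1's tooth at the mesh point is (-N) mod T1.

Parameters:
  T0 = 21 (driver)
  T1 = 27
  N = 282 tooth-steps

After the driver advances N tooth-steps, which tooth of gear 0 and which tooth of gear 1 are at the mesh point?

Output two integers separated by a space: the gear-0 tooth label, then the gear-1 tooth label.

Gear 0 (driver, T0=21): tooth at mesh = N mod T0
  282 = 13 * 21 + 9, so 282 mod 21 = 9
  gear 0 tooth = 9
Gear 1 (driven, T1=27): tooth at mesh = (-N) mod T1
  282 = 10 * 27 + 12, so 282 mod 27 = 12
  (-282) mod 27 = (-12) mod 27 = 27 - 12 = 15
Mesh after 282 steps: gear-0 tooth 9 meets gear-1 tooth 15

Answer: 9 15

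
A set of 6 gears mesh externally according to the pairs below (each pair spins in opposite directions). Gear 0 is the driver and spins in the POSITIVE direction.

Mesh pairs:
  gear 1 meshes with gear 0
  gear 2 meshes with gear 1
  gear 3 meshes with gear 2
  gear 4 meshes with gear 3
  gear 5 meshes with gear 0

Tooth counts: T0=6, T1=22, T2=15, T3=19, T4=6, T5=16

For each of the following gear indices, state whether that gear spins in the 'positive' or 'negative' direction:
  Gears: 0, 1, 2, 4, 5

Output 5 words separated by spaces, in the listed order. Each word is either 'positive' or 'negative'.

Answer: positive negative positive positive negative

Derivation:
Gear 0 (driver): positive (depth 0)
  gear 1: meshes with gear 0 -> depth 1 -> negative (opposite of gear 0)
  gear 2: meshes with gear 1 -> depth 2 -> positive (opposite of gear 1)
  gear 3: meshes with gear 2 -> depth 3 -> negative (opposite of gear 2)
  gear 4: meshes with gear 3 -> depth 4 -> positive (opposite of gear 3)
  gear 5: meshes with gear 0 -> depth 1 -> negative (opposite of gear 0)
Queried indices 0, 1, 2, 4, 5 -> positive, negative, positive, positive, negative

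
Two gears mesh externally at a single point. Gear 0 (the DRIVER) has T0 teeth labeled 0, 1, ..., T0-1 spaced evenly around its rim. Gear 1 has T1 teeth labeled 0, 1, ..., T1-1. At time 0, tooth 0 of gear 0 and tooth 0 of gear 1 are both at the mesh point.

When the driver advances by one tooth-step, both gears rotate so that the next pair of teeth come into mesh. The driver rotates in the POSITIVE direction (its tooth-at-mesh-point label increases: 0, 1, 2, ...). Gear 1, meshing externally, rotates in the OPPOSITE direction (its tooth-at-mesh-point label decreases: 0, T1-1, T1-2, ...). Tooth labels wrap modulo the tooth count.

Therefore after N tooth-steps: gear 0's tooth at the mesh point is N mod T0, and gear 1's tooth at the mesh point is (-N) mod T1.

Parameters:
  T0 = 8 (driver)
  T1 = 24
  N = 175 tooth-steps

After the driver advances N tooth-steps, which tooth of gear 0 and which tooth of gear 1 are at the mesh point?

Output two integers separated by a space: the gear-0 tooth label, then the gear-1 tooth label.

Answer: 7 17

Derivation:
Gear 0 (driver, T0=8): tooth at mesh = N mod T0
  175 = 21 * 8 + 7, so 175 mod 8 = 7
  gear 0 tooth = 7
Gear 1 (driven, T1=24): tooth at mesh = (-N) mod T1
  175 = 7 * 24 + 7, so 175 mod 24 = 7
  (-175) mod 24 = (-7) mod 24 = 24 - 7 = 17
Mesh after 175 steps: gear-0 tooth 7 meets gear-1 tooth 17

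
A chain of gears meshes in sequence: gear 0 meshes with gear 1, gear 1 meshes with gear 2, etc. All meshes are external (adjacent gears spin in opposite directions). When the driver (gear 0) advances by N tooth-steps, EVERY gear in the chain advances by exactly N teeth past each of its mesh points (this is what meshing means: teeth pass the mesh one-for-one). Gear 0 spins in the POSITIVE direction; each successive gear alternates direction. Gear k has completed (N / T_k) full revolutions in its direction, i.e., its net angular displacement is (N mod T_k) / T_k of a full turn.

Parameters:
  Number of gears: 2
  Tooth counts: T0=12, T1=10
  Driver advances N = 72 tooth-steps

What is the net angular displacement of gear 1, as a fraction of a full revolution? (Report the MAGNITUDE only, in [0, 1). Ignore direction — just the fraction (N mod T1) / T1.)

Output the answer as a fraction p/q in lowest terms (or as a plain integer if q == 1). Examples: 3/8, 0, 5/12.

Answer: 1/5

Derivation:
Chain of 2 gears, tooth counts: [12, 10]
  gear 0: T0=12, direction=positive, advance = 72 mod 12 = 0 teeth = 0/12 turn
  gear 1: T1=10, direction=negative, advance = 72 mod 10 = 2 teeth = 2/10 turn
Gear 1: 72 mod 10 = 2
Fraction = 2 / 10 = 1/5 (gcd(2,10)=2) = 1/5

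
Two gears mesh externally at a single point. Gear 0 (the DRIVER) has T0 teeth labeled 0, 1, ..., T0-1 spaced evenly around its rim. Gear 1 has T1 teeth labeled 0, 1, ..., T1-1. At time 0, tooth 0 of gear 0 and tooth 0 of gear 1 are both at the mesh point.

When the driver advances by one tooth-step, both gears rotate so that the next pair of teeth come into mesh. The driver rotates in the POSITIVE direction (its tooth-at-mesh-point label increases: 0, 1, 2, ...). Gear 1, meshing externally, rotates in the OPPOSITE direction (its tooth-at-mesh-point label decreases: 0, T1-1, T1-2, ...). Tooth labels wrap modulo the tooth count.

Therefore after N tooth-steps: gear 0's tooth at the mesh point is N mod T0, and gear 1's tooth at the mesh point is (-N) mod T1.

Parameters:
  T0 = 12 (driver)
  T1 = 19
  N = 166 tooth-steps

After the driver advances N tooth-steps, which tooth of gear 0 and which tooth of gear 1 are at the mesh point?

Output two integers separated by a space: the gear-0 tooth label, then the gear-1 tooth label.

Gear 0 (driver, T0=12): tooth at mesh = N mod T0
  166 = 13 * 12 + 10, so 166 mod 12 = 10
  gear 0 tooth = 10
Gear 1 (driven, T1=19): tooth at mesh = (-N) mod T1
  166 = 8 * 19 + 14, so 166 mod 19 = 14
  (-166) mod 19 = (-14) mod 19 = 19 - 14 = 5
Mesh after 166 steps: gear-0 tooth 10 meets gear-1 tooth 5

Answer: 10 5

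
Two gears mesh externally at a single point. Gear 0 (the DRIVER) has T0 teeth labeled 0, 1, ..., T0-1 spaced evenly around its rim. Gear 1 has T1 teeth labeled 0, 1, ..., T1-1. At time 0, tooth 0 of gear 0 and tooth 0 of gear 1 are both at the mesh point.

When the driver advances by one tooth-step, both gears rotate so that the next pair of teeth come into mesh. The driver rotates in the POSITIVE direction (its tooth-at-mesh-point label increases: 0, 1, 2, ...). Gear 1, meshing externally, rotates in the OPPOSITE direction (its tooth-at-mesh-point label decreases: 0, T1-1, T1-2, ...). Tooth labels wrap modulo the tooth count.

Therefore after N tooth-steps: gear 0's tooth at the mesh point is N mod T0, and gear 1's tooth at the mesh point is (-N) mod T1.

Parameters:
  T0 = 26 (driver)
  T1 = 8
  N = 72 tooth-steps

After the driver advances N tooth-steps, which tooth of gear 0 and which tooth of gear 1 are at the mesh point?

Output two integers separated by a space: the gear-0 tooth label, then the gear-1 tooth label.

Gear 0 (driver, T0=26): tooth at mesh = N mod T0
  72 = 2 * 26 + 20, so 72 mod 26 = 20
  gear 0 tooth = 20
Gear 1 (driven, T1=8): tooth at mesh = (-N) mod T1
  72 = 9 * 8 + 0, so 72 mod 8 = 0
  (-72) mod 8 = 0
Mesh after 72 steps: gear-0 tooth 20 meets gear-1 tooth 0

Answer: 20 0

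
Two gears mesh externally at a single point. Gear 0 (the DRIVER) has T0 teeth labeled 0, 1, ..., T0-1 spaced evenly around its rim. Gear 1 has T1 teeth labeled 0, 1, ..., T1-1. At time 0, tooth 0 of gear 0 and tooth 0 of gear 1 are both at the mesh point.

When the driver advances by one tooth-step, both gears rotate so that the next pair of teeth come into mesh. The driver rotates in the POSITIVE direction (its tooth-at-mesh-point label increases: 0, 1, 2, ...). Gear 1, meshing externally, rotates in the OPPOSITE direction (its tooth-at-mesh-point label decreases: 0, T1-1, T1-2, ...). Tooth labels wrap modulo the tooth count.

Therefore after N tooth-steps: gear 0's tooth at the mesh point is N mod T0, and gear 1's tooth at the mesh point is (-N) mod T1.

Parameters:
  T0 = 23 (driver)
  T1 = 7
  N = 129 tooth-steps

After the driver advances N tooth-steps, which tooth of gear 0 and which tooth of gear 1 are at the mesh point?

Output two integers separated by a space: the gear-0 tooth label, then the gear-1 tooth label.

Gear 0 (driver, T0=23): tooth at mesh = N mod T0
  129 = 5 * 23 + 14, so 129 mod 23 = 14
  gear 0 tooth = 14
Gear 1 (driven, T1=7): tooth at mesh = (-N) mod T1
  129 = 18 * 7 + 3, so 129 mod 7 = 3
  (-129) mod 7 = (-3) mod 7 = 7 - 3 = 4
Mesh after 129 steps: gear-0 tooth 14 meets gear-1 tooth 4

Answer: 14 4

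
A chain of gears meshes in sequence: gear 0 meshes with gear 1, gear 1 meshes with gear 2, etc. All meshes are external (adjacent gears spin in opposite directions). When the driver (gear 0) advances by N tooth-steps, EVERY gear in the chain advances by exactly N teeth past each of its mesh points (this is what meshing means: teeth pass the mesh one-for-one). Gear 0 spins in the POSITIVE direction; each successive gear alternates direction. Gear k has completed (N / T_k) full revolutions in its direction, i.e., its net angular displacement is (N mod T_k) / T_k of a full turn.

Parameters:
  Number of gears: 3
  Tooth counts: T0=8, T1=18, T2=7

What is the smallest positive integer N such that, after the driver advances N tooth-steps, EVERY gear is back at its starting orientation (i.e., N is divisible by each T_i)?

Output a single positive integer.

Answer: 504

Derivation:
Gear k returns to start when N is a multiple of T_k.
All gears at start simultaneously when N is a common multiple of [8, 18, 7]; the smallest such N is lcm(8, 18, 7).
Start: lcm = T0 = 8
Fold in T1=18: gcd(8, 18) = 2; lcm(8, 18) = 8 * 18 / 2 = 144 / 2 = 72
Fold in T2=7: gcd(72, 7) = 1; lcm(72, 7) = 72 * 7 / 1 = 504 / 1 = 504
Full cycle length = 504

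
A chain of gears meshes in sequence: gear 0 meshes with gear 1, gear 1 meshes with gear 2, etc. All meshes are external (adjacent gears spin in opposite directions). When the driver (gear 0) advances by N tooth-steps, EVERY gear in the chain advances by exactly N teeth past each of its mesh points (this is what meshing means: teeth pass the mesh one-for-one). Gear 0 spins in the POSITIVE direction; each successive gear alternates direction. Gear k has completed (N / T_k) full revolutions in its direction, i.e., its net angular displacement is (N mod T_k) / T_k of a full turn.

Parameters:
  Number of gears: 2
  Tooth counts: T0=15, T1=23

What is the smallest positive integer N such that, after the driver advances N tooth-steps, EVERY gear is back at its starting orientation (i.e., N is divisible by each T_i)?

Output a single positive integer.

Gear k returns to start when N is a multiple of T_k.
All gears at start simultaneously when N is a common multiple of [15, 23]; the smallest such N is lcm(15, 23).
Start: lcm = T0 = 15
Fold in T1=23: gcd(15, 23) = 1; lcm(15, 23) = 15 * 23 / 1 = 345 / 1 = 345
Full cycle length = 345

Answer: 345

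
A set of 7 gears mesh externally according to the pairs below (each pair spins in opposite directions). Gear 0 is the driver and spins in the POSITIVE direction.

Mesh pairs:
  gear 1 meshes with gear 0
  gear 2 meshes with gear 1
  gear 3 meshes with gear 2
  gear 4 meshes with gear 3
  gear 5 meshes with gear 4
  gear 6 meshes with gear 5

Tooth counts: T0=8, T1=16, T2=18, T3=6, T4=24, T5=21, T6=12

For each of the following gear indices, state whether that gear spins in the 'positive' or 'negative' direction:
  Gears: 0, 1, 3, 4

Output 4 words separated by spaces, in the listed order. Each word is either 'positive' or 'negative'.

Answer: positive negative negative positive

Derivation:
Gear 0 (driver): positive (depth 0)
  gear 1: meshes with gear 0 -> depth 1 -> negative (opposite of gear 0)
  gear 2: meshes with gear 1 -> depth 2 -> positive (opposite of gear 1)
  gear 3: meshes with gear 2 -> depth 3 -> negative (opposite of gear 2)
  gear 4: meshes with gear 3 -> depth 4 -> positive (opposite of gear 3)
  gear 5: meshes with gear 4 -> depth 5 -> negative (opposite of gear 4)
  gear 6: meshes with gear 5 -> depth 6 -> positive (opposite of gear 5)
Queried indices 0, 1, 3, 4 -> positive, negative, negative, positive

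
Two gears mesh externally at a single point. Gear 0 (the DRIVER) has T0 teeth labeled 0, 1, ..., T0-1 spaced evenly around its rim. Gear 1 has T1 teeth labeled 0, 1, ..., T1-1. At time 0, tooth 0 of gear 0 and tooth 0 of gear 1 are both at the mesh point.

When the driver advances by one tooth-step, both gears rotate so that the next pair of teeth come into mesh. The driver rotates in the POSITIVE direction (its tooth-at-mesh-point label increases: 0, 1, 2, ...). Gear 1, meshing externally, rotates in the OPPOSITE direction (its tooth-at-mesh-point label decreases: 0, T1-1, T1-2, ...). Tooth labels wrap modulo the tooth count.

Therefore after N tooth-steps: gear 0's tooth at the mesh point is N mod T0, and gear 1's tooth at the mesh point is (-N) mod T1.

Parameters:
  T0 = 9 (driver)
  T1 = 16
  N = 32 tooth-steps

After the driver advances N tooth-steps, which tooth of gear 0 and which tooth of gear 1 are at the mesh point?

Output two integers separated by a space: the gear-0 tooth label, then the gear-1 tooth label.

Gear 0 (driver, T0=9): tooth at mesh = N mod T0
  32 = 3 * 9 + 5, so 32 mod 9 = 5
  gear 0 tooth = 5
Gear 1 (driven, T1=16): tooth at mesh = (-N) mod T1
  32 = 2 * 16 + 0, so 32 mod 16 = 0
  (-32) mod 16 = 0
Mesh after 32 steps: gear-0 tooth 5 meets gear-1 tooth 0

Answer: 5 0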